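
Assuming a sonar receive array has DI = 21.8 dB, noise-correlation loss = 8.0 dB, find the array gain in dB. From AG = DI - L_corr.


13.8 dB


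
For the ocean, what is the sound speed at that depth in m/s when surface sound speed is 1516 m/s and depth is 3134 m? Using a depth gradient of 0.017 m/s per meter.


1569.278 m/s


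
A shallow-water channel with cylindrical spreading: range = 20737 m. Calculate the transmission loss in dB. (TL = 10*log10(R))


TL = 10*log10(20737) = 43.17

43.17 dB


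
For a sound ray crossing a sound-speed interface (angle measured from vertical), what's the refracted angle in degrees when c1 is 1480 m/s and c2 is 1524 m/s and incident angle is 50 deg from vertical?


sin(theta2) = (c2/c1)*sin(theta1) = (1524/1480)*sin(50 deg) = 0.78882
theta2 = arcsin(0.78882) = 52.08

52.08 deg


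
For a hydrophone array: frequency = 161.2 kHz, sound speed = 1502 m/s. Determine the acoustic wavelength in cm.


lambda = c/f = 1502 / 161200 = 0.0093 m = 0.93 cm

0.93 cm


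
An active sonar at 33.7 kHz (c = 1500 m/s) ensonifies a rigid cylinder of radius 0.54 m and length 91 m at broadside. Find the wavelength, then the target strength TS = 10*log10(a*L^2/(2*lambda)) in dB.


Step 1: lambda = c/f = 1500/33700 = 0.04451 m
Step 2: TS = 10*log10(a*L^2/(2*lambda)) = 10*log10(0.54*91^2/(2*0.04451)) = 47.01

47.01 dB


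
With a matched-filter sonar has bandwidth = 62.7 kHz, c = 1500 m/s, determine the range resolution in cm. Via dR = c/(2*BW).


dR = c/(2*BW) = 1500 / (2 * 62.7e3) = 0.012 m = 1.2 cm

1.2 cm


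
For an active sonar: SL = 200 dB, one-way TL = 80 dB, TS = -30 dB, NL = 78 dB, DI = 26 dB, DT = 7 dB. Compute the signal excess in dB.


-49 dB


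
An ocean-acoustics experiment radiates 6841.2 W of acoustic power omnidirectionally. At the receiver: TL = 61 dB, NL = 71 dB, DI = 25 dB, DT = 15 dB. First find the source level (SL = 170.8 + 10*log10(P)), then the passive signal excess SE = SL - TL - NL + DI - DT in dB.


Step 1: SL = 170.8 + 10*log10(6841.2) = 209.15 dB
Step 2: SE = SL - TL - NL + DI - DT = 209.15 - 61 - 71 + 25 - 15 = 87.15

87.15 dB


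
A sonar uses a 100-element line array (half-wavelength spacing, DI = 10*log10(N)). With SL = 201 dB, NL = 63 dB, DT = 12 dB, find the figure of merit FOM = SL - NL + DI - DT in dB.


Step 1: DI = 10*log10(100) = 20.0 dB
Step 2: FOM = SL - NL + DI - DT = 201 - 63 + 20.0 - 12 = 146.0

146.0 dB


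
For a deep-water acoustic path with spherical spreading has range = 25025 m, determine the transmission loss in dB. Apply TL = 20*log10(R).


TL = 20*log10(25025) = 87.97

87.97 dB


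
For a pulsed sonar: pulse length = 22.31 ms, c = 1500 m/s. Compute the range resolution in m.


16.7325 m


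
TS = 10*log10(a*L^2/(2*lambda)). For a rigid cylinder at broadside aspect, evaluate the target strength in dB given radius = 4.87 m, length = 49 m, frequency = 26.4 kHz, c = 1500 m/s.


lambda = 1500/26400 = 0.05682 m
TS = 10*log10(4.87*49^2/(2*0.05682)) = 50.12

50.12 dB


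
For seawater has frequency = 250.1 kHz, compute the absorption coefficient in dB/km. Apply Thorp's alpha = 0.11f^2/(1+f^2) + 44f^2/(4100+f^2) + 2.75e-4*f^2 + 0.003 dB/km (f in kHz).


58.608 dB/km


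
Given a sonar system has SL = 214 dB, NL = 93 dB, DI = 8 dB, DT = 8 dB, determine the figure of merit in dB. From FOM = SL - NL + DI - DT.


121 dB


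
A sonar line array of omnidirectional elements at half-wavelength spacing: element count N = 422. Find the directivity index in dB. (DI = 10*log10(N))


26.25 dB


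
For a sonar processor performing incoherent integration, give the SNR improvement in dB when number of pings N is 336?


12.63 dB


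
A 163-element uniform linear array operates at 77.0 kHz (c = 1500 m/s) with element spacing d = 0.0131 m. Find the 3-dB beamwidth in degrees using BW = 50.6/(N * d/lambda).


Step 1: lambda = 1500/77000 = 0.01948 m
Step 2: d/lambda = 0.0131/0.01948 = 0.6725
Step 3: BW = 50.6/(N * d/lambda) = 50.6/(163 * 0.6725) = 0.46

0.46 deg


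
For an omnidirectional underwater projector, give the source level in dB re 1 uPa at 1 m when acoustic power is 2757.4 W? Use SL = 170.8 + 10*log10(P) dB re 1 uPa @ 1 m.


SL = 170.8 + 10*log10(2757.4) = 170.8 + 34.4 = 205.2

205.2 dB


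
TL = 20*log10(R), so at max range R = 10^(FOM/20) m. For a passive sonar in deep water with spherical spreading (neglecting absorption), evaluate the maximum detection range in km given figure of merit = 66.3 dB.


2.07 km


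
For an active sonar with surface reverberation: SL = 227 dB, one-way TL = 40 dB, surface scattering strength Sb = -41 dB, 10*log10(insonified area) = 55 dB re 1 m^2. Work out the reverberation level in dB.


161 dB


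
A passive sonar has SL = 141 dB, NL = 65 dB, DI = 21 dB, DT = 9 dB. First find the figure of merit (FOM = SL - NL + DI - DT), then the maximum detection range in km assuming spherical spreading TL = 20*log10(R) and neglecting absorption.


Step 1: FOM = SL - NL + DI - DT = 141 - 65 + 21 - 9 = 88 dB
Step 2: at max range FOM = TL = 20*log10(R), so R = 10^(88/20) = 25118.86 m = 25.12 km

25.12 km


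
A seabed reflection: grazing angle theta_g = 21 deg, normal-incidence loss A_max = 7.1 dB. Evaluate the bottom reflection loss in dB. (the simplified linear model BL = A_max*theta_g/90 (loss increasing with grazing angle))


BL = A_max * theta_g / 90 = 7.1 * 21 / 90 = 1.66

1.66 dB


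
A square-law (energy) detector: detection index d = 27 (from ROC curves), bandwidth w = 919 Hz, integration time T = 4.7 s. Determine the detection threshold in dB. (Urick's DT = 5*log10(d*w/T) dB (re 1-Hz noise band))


18.61 dB


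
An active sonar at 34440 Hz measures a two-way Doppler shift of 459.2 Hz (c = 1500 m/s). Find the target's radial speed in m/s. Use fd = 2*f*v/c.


From fd = 2*f*v/c, v = c*fd/(2*f) = 1500 * 459.2 / (2*34440) = 10.0

10.0 m/s


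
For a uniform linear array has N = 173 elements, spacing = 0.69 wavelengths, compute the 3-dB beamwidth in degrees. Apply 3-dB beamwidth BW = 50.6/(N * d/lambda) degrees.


0.42 deg


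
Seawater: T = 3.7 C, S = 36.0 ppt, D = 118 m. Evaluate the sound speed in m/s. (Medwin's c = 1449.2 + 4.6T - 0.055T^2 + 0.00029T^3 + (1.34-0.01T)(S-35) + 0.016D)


c = 1449.2 + 4.6*3.7 - 0.055*3.7^2 + 0.00029*3.7^3 + (1.34 - 0.01*3.7)*(36.0 - 35) + 0.016*118 = 1468.67

1468.67 m/s


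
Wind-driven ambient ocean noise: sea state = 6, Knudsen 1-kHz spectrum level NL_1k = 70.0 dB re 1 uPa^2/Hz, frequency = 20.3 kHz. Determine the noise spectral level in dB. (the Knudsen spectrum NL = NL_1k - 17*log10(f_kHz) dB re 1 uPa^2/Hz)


NL = NL_1k - 17*log10(f_kHz) = 70.0 - 17*log10(20.3) = 70.0 - (22.23) = 47.77

47.77 dB


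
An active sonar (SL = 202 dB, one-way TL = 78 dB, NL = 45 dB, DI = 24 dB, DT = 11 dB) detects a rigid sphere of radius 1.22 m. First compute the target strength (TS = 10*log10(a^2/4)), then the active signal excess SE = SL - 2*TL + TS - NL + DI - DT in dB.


Step 1: TS = 10*log10(1.22^2/4) = -4.29 dB
Step 2: SE = SL - 2*TL + TS - NL + DI - DT = 202 - 2*78 + (-4.29) - 45 + 24 - 11 = 9.71

9.71 dB


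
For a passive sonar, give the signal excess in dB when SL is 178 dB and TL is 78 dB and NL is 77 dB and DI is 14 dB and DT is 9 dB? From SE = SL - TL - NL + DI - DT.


SE = SL - TL - NL + DI - DT = 178 - 78 - 77 + 14 - 9 = 28

28 dB


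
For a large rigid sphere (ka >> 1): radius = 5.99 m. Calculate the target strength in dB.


9.53 dB


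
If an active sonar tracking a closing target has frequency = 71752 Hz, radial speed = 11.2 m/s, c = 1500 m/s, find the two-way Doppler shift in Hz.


fd = 2*f*v/c = 2 * 71752 * 11.2 / 1500 = 1071.5

1071.5 Hz


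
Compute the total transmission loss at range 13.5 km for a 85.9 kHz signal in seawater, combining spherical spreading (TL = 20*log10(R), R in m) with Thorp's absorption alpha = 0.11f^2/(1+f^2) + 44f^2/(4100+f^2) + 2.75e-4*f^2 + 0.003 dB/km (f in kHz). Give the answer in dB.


Step 1 (Thorp): alpha = 0.11*7378.81/(1+7378.81) + 44*7378.81/(4100+7378.81) + 2.75e-4*7378.81 + 0.003 = 30.4262 dB/km
Step 2: TL_spread = 20*log10(13500) = 82.61 dB
Step 3: TL_abs = alpha*R = 30.4262 * 13.5 = 410.75 dB
Step 4: TL_total = 82.61 + 410.75 = 493.36

493.36 dB


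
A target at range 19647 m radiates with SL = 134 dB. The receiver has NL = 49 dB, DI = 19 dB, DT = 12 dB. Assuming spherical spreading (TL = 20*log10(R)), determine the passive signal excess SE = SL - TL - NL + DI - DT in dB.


6.13 dB


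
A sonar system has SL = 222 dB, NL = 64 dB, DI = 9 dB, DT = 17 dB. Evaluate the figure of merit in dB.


150 dB


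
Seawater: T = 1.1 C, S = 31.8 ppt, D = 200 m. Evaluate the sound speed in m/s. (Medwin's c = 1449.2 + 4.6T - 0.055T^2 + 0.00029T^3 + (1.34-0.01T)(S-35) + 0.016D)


c = 1449.2 + 4.6*1.1 - 0.055*1.1^2 + 0.00029*1.1^3 + (1.34 - 0.01*1.1)*(31.8 - 35) + 0.016*200 = 1453.14

1453.14 m/s


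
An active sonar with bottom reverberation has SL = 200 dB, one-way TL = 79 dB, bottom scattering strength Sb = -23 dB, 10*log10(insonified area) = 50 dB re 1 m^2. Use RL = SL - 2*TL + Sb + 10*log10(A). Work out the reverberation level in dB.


RL = SL - 2*TL + Sb + 10*log10(A) = 200 - 2*79 + (-23) + 50 = 69

69 dB


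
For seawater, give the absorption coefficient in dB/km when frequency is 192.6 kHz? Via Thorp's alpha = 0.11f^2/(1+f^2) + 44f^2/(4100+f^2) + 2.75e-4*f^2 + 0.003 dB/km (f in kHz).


f^2 = 37094.76
alpha = 0.11*37094.76/(1+37094.76) + 44*37094.76/(4100+37094.76) + 2.75e-4*37094.76 + 0.003 = 49.935

49.935 dB/km


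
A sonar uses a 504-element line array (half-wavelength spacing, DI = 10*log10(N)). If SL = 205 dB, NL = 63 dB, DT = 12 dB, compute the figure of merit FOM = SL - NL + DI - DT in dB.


Step 1: DI = 10*log10(504) = 27.02 dB
Step 2: FOM = SL - NL + DI - DT = 205 - 63 + 27.02 - 12 = 157.02

157.02 dB


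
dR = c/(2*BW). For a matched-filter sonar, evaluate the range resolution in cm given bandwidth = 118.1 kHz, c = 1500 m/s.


0.64 cm


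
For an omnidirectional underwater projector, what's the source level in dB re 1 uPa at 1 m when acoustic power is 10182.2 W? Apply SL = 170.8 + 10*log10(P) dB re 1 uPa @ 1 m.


SL = 170.8 + 10*log10(10182.2) = 170.8 + 40.08 = 210.88

210.88 dB


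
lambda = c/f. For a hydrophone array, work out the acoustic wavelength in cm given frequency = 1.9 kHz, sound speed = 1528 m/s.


lambda = c/f = 1528 / 1900 = 0.8042 m = 80.42 cm

80.42 cm


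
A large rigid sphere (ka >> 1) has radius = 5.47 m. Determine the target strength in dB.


TS = 10*log10(5.47^2 / 4) = 10*log10(7.480225) = 8.74

8.74 dB


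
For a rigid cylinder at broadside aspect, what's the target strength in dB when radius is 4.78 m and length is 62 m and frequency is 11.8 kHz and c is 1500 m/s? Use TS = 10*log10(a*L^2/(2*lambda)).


lambda = 1500/11800 = 0.12712 m
TS = 10*log10(4.78*62^2/(2*0.12712)) = 48.59

48.59 dB


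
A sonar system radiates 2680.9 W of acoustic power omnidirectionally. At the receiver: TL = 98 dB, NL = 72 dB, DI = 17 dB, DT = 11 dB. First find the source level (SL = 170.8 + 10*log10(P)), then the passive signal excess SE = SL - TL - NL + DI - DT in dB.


Step 1: SL = 170.8 + 10*log10(2680.9) = 205.08 dB
Step 2: SE = SL - TL - NL + DI - DT = 205.08 - 98 - 72 + 17 - 11 = 41.08

41.08 dB


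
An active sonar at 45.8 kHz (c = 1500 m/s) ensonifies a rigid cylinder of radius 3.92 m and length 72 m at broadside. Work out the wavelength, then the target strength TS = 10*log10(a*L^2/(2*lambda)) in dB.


Step 1: lambda = c/f = 1500/45800 = 0.03275 m
Step 2: TS = 10*log10(a*L^2/(2*lambda)) = 10*log10(3.92*72^2/(2*0.03275)) = 54.92

54.92 dB


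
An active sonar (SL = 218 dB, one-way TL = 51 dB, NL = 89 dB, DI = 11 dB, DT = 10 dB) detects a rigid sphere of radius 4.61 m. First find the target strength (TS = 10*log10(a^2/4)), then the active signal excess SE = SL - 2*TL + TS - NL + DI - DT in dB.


Step 1: TS = 10*log10(4.61^2/4) = 7.25 dB
Step 2: SE = SL - 2*TL + TS - NL + DI - DT = 218 - 2*51 + (7.25) - 89 + 11 - 10 = 35.25

35.25 dB


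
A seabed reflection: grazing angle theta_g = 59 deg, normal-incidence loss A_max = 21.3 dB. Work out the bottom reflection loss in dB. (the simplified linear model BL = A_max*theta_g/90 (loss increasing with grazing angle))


13.96 dB


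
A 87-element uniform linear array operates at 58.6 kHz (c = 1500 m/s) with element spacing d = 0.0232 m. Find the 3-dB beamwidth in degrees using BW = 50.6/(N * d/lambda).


0.64 deg


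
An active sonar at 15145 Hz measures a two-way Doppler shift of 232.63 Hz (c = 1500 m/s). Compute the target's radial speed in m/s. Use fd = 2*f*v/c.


From fd = 2*f*v/c, v = c*fd/(2*f) = 1500 * 232.63 / (2*15145) = 11.52

11.52 m/s


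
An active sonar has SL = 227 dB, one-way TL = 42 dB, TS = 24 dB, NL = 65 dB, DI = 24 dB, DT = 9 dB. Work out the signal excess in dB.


SE = SL - 2*TL + TS - NL + DI - DT = 227 - 2*42 + (24) - 65 + 24 - 9 = 117

117 dB


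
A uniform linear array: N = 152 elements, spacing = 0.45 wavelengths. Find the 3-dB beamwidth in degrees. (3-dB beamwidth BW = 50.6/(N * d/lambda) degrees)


BW = 50.6 / (152 * 0.45) = 50.6 / 68.4 = 0.74

0.74 deg


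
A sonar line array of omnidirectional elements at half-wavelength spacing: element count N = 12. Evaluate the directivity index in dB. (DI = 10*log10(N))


10.79 dB


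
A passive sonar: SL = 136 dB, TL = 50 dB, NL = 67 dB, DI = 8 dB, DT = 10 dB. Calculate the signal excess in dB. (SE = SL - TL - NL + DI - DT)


17 dB


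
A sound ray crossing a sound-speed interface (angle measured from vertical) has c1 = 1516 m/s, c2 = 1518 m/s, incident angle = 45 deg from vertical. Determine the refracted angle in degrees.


sin(theta2) = (c2/c1)*sin(theta1) = (1518/1516)*sin(45 deg) = 0.70804
theta2 = arcsin(0.70804) = 45.08

45.08 deg


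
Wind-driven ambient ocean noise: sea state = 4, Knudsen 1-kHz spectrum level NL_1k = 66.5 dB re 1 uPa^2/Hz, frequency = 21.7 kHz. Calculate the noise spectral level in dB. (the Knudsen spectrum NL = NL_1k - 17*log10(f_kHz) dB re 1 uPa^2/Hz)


NL = NL_1k - 17*log10(f_kHz) = 66.5 - 17*log10(21.7) = 66.5 - (22.72) = 43.78

43.78 dB


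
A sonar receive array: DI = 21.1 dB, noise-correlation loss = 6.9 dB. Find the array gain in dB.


AG = DI - L_corr = 21.1 - 6.9 = 14.2

14.2 dB


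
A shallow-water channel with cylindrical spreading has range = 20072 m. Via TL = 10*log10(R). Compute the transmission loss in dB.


43.03 dB


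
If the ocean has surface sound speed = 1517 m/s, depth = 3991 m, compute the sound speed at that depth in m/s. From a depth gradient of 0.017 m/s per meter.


c = 1517 + 0.017 * 3991 = 1584.847

1584.847 m/s


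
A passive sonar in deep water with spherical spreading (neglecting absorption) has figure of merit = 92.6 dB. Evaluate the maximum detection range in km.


42.66 km


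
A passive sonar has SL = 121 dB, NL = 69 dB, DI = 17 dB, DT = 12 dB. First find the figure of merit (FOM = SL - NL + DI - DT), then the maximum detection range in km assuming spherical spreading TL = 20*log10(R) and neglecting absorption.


Step 1: FOM = SL - NL + DI - DT = 121 - 69 + 17 - 12 = 57 dB
Step 2: at max range FOM = TL = 20*log10(R), so R = 10^(57/20) = 707.95 m = 0.71 km

0.71 km


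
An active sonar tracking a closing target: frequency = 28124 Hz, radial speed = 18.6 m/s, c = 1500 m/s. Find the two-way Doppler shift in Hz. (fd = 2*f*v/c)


697.48 Hz


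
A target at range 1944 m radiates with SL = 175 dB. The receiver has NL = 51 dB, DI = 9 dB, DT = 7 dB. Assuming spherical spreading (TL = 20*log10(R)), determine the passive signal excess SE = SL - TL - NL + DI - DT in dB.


Step 1: TL = 20*log10(1944) = 65.77 dB
Step 2: SE = 175 - 65.77 - 51 + 9 - 7 = 60.23

60.23 dB


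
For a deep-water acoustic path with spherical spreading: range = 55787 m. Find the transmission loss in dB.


TL = 20*log10(55787) = 94.93

94.93 dB


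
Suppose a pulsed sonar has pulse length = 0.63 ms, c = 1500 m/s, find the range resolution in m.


dR = c*tau/2 = 1500 * 0.63e-3 / 2 = 0.4725

0.4725 m


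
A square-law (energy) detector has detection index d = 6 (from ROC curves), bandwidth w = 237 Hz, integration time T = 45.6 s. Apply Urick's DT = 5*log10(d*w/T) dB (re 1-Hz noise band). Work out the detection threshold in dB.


DT = 5*log10(d*w/T) = 5*log10(6 * 237 / 45.6) = 5*log10(31.18) = 7.47

7.47 dB


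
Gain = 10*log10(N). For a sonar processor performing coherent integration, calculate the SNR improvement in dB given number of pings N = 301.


Gain = 10*log10(301) = 24.79

24.79 dB


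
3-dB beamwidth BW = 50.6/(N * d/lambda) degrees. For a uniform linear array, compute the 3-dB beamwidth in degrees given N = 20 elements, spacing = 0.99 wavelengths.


2.56 deg


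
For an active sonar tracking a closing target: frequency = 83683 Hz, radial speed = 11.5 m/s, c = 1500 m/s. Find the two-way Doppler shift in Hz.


1283.14 Hz


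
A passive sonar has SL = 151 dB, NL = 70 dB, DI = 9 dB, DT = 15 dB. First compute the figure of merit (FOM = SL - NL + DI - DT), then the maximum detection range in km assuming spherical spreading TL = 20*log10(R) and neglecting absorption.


Step 1: FOM = SL - NL + DI - DT = 151 - 70 + 9 - 15 = 75 dB
Step 2: at max range FOM = TL = 20*log10(R), so R = 10^(75/20) = 5623.41 m = 5.62 km

5.62 km


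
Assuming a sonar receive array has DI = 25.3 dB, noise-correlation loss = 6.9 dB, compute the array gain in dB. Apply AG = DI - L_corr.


AG = DI - L_corr = 25.3 - 6.9 = 18.4

18.4 dB


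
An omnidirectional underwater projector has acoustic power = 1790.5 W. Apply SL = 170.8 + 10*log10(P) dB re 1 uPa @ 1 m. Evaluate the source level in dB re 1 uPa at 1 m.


SL = 170.8 + 10*log10(1790.5) = 170.8 + 32.53 = 203.33

203.33 dB


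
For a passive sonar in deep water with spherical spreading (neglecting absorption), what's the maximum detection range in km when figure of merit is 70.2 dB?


3.24 km


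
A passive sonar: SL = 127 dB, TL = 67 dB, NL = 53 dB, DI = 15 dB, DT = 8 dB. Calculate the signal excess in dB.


SE = SL - TL - NL + DI - DT = 127 - 67 - 53 + 15 - 8 = 14

14 dB


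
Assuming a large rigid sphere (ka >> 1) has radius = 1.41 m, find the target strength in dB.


-3.04 dB


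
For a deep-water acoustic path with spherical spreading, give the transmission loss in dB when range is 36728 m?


TL = 20*log10(36728) = 91.3

91.3 dB


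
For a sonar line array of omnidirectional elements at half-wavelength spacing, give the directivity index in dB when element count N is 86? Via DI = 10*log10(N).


DI = 10*log10(86) = 19.34

19.34 dB


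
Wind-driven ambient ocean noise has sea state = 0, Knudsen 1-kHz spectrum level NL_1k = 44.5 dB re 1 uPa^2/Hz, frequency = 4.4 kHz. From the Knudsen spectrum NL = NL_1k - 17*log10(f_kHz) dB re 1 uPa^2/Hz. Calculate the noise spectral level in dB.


33.56 dB


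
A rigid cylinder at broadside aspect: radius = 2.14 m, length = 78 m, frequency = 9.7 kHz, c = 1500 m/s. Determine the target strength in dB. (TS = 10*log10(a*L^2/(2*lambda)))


lambda = 1500/9700 = 0.15464 m
TS = 10*log10(2.14*78^2/(2*0.15464)) = 46.24

46.24 dB


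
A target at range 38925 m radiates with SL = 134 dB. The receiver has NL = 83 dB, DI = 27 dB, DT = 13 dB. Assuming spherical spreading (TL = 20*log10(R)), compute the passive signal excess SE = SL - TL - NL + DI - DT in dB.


Step 1: TL = 20*log10(38925) = 91.8 dB
Step 2: SE = 134 - 91.8 - 83 + 27 - 13 = -26.8

-26.8 dB


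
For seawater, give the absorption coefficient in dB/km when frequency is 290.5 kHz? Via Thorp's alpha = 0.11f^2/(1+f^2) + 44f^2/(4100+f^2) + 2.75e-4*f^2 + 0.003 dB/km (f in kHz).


65.282 dB/km


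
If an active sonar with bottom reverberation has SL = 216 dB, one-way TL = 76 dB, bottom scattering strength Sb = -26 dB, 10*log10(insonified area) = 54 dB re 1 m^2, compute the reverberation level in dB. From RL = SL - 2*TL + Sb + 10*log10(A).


92 dB


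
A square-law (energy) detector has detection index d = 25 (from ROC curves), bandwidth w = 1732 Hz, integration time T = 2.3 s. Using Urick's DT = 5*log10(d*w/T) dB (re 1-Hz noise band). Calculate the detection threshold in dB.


DT = 5*log10(d*w/T) = 5*log10(25 * 1732 / 2.3) = 5*log10(18826.09) = 21.37

21.37 dB


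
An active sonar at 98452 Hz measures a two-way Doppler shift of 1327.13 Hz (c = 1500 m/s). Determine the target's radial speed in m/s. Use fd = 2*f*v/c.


10.11 m/s


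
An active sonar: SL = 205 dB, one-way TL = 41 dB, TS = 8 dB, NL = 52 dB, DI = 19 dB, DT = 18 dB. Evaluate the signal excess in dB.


SE = SL - 2*TL + TS - NL + DI - DT = 205 - 2*41 + (8) - 52 + 19 - 18 = 80

80 dB


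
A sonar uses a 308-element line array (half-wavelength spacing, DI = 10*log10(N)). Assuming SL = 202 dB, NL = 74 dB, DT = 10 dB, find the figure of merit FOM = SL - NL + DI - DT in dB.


142.89 dB


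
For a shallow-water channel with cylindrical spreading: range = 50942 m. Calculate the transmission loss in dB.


TL = 10*log10(50942) = 47.07

47.07 dB


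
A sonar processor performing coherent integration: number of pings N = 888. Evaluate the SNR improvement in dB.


Gain = 10*log10(888) = 29.48

29.48 dB


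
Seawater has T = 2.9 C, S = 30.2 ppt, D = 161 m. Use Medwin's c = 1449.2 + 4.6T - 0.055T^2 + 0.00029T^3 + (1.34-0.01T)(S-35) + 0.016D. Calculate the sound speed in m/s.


c = 1449.2 + 4.6*2.9 - 0.055*2.9^2 + 0.00029*2.9^3 + (1.34 - 0.01*2.9)*(30.2 - 35) + 0.016*161 = 1458.37

1458.37 m/s


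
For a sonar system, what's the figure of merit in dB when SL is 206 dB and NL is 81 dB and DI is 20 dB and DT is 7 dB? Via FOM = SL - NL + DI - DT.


FOM = SL - NL + DI - DT = 206 - 81 + 20 - 7 = 138

138 dB


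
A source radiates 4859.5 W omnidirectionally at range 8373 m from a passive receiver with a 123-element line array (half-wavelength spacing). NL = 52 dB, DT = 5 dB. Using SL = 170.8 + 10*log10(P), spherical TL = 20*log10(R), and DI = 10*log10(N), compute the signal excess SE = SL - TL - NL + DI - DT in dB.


Step 1: SL = 170.8 + 10*log10(4859.5) = 207.67 dB
Step 2: TL = 20*log10(8373) = 78.46 dB
Step 3: DI = 10*log10(123) = 20.9 dB
Step 4: SE = SL - TL - NL + DI - DT = 207.67 - 78.46 - 52 + 20.9 - 5 = 93.11

93.11 dB


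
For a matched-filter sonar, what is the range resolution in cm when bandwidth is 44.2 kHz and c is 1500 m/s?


dR = c/(2*BW) = 1500 / (2 * 44.2e3) = 0.017 m = 1.7 cm

1.7 cm


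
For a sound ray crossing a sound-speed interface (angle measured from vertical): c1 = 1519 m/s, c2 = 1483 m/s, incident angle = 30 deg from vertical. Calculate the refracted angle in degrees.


sin(theta2) = (c2/c1)*sin(theta1) = (1483/1519)*sin(30 deg) = 0.48815
theta2 = arcsin(0.48815) = 29.22

29.22 deg


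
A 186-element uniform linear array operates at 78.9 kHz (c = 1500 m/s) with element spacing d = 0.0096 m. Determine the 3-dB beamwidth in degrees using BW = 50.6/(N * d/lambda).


0.54 deg


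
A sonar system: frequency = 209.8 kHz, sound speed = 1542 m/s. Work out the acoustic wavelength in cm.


lambda = c/f = 1542 / 209800 = 0.0073 m = 0.73 cm

0.73 cm


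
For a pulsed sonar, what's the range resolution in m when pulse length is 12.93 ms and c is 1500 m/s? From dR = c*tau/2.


9.6975 m


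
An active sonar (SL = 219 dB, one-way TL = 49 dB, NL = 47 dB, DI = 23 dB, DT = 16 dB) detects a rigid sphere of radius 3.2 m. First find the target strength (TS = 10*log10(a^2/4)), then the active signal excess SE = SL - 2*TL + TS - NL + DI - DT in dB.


Step 1: TS = 10*log10(3.2^2/4) = 4.08 dB
Step 2: SE = SL - 2*TL + TS - NL + DI - DT = 219 - 2*49 + (4.08) - 47 + 23 - 16 = 85.08

85.08 dB


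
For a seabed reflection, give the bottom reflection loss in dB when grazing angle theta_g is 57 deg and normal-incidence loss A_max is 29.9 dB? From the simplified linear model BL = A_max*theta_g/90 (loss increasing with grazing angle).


BL = A_max * theta_g / 90 = 29.9 * 57 / 90 = 18.94

18.94 dB


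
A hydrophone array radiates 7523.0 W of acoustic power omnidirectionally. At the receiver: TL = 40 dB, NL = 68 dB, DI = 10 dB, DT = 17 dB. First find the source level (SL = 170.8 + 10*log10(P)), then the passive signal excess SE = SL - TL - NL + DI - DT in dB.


Step 1: SL = 170.8 + 10*log10(7523.0) = 209.56 dB
Step 2: SE = SL - TL - NL + DI - DT = 209.56 - 40 - 68 + 10 - 17 = 94.56

94.56 dB


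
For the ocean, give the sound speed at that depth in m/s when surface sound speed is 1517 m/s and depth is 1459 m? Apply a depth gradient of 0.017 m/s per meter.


c = 1517 + 0.017 * 1459 = 1541.803

1541.803 m/s


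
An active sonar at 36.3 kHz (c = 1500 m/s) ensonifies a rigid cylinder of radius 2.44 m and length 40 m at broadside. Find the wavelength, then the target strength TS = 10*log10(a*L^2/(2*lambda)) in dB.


Step 1: lambda = c/f = 1500/36300 = 0.04132 m
Step 2: TS = 10*log10(a*L^2/(2*lambda)) = 10*log10(2.44*40^2/(2*0.04132)) = 46.74

46.74 dB


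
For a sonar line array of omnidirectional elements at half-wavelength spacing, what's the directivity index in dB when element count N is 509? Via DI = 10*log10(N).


DI = 10*log10(509) = 27.07

27.07 dB


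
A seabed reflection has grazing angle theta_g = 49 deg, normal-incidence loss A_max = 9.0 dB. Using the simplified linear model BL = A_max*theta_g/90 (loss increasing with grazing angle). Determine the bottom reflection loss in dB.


BL = A_max * theta_g / 90 = 9.0 * 49 / 90 = 4.9

4.9 dB


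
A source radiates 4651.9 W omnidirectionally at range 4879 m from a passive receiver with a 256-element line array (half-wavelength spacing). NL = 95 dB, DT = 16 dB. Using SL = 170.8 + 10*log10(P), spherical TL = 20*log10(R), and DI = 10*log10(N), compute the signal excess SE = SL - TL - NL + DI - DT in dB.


46.79 dB


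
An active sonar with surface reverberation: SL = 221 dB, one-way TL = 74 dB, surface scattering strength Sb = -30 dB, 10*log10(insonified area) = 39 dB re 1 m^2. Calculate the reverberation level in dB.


RL = SL - 2*TL + Sb + 10*log10(A) = 221 - 2*74 + (-30) + 39 = 82

82 dB


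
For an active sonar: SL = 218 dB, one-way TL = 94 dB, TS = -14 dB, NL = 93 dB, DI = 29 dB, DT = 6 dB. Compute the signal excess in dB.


-54 dB


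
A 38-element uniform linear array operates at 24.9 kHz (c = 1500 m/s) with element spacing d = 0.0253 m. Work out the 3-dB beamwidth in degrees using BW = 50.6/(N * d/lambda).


Step 1: lambda = 1500/24900 = 0.06024 m
Step 2: d/lambda = 0.0253/0.06024 = 0.42
Step 3: BW = 50.6/(N * d/lambda) = 50.6/(38 * 0.42) = 3.17

3.17 deg


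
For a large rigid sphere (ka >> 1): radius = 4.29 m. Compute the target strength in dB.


TS = 10*log10(4.29^2 / 4) = 10*log10(4.601025) = 6.63

6.63 dB


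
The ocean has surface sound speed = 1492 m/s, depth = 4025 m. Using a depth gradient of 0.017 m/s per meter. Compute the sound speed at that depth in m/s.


c = 1492 + 0.017 * 4025 = 1560.425

1560.425 m/s


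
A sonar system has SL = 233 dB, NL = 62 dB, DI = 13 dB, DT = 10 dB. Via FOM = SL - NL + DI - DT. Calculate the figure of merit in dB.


174 dB


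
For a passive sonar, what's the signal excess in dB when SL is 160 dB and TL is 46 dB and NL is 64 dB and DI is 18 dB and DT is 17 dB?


SE = SL - TL - NL + DI - DT = 160 - 46 - 64 + 18 - 17 = 51

51 dB


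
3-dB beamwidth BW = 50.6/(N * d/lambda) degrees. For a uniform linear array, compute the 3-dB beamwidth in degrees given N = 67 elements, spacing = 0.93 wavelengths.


0.81 deg


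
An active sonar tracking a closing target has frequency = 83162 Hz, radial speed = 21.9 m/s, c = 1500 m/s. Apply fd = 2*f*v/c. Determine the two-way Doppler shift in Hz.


fd = 2*f*v/c = 2 * 83162 * 21.9 / 1500 = 2428.33

2428.33 Hz


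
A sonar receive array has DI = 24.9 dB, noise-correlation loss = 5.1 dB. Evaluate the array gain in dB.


19.8 dB


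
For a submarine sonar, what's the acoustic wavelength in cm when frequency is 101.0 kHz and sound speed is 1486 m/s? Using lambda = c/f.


lambda = c/f = 1486 / 101000 = 0.0147 m = 1.47 cm

1.47 cm


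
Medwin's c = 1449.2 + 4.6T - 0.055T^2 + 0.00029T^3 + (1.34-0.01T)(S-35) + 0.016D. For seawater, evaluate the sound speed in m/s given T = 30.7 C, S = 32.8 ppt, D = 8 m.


c = 1449.2 + 4.6*30.7 - 0.055*30.7^2 + 0.00029*30.7^3 + (1.34 - 0.01*30.7)*(32.8 - 35) + 0.016*8 = 1544.83

1544.83 m/s


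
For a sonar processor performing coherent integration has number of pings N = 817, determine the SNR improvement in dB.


29.12 dB


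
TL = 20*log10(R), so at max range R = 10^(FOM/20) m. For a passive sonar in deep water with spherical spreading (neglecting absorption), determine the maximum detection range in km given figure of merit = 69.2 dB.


2.88 km


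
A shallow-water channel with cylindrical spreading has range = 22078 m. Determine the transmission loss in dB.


TL = 10*log10(22078) = 43.44

43.44 dB


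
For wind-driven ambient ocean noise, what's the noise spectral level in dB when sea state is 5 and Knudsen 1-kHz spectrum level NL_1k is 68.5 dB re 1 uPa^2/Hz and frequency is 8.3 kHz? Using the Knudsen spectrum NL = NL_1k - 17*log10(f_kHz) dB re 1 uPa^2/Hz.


NL = NL_1k - 17*log10(f_kHz) = 68.5 - 17*log10(8.3) = 68.5 - (15.62) = 52.88

52.88 dB


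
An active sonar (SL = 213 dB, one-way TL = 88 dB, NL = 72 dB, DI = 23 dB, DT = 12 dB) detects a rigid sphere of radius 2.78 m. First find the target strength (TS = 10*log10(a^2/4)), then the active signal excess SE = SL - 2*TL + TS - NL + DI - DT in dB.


Step 1: TS = 10*log10(2.78^2/4) = 2.86 dB
Step 2: SE = SL - 2*TL + TS - NL + DI - DT = 213 - 2*88 + (2.86) - 72 + 23 - 12 = -21.14

-21.14 dB


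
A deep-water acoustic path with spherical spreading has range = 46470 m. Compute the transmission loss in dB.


93.34 dB


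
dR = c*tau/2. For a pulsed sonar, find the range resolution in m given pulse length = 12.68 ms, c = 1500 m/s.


9.51 m


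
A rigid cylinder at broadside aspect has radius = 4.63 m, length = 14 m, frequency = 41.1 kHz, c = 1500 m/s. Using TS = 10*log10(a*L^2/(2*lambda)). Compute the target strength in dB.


40.95 dB


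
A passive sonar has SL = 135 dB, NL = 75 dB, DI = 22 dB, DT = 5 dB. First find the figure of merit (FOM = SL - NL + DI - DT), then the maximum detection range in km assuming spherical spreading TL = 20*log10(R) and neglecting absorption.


Step 1: FOM = SL - NL + DI - DT = 135 - 75 + 22 - 5 = 77 dB
Step 2: at max range FOM = TL = 20*log10(R), so R = 10^(77/20) = 7079.46 m = 7.08 km

7.08 km


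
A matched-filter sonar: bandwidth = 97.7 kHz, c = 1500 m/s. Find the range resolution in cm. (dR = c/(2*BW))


dR = c/(2*BW) = 1500 / (2 * 97.7e3) = 0.0077 m = 0.77 cm

0.77 cm


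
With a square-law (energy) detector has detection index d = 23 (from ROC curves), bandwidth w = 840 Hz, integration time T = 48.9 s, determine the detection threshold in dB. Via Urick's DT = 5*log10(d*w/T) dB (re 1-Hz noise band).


DT = 5*log10(d*w/T) = 5*log10(23 * 840 / 48.9) = 5*log10(395.09) = 12.98

12.98 dB


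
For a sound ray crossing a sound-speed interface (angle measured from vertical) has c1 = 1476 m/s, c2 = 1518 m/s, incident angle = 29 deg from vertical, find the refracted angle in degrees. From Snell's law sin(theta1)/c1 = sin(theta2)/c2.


29.91 deg


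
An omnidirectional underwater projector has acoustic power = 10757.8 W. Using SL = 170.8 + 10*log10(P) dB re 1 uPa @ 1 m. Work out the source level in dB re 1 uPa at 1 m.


SL = 170.8 + 10*log10(10757.8) = 170.8 + 40.32 = 211.12

211.12 dB


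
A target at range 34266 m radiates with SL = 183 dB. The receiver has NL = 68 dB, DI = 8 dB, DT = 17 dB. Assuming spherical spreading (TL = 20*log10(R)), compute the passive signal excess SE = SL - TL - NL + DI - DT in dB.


Step 1: TL = 20*log10(34266) = 90.7 dB
Step 2: SE = 183 - 90.7 - 68 + 8 - 17 = 15.3

15.3 dB


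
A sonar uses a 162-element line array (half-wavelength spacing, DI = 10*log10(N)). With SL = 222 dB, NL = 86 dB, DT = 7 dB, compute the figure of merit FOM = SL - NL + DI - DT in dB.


Step 1: DI = 10*log10(162) = 22.1 dB
Step 2: FOM = SL - NL + DI - DT = 222 - 86 + 22.1 - 7 = 151.1

151.1 dB


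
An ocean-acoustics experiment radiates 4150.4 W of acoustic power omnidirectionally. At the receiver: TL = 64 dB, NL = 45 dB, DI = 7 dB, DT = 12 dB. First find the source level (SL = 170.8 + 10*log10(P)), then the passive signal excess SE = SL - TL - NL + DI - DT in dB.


Step 1: SL = 170.8 + 10*log10(4150.4) = 206.98 dB
Step 2: SE = SL - TL - NL + DI - DT = 206.98 - 64 - 45 + 7 - 12 = 92.98

92.98 dB


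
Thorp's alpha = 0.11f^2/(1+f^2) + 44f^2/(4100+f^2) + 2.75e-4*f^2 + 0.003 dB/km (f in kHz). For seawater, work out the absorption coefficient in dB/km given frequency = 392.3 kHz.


f^2 = 153899.29
alpha = 0.11*153899.29/(1+153899.29) + 44*153899.29/(4100+153899.29) + 2.75e-4*153899.29 + 0.003 = 85.294

85.294 dB/km


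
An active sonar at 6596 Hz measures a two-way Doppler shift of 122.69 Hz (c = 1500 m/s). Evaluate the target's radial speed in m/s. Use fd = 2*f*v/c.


13.95 m/s


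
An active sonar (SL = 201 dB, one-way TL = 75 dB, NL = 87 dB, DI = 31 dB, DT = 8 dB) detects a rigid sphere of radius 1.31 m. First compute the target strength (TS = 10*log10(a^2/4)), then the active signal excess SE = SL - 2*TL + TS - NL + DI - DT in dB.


Step 1: TS = 10*log10(1.31^2/4) = -3.68 dB
Step 2: SE = SL - 2*TL + TS - NL + DI - DT = 201 - 2*75 + (-3.68) - 87 + 31 - 8 = -16.68

-16.68 dB


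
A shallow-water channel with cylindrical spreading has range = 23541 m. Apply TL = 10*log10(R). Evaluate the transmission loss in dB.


TL = 10*log10(23541) = 43.72

43.72 dB


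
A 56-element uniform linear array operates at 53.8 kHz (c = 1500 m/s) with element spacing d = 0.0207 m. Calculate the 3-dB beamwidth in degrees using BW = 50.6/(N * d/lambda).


1.22 deg


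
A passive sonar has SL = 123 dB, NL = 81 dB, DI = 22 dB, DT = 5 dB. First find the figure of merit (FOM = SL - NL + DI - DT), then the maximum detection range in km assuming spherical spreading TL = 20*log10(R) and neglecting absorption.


Step 1: FOM = SL - NL + DI - DT = 123 - 81 + 22 - 5 = 59 dB
Step 2: at max range FOM = TL = 20*log10(R), so R = 10^(59/20) = 891.25 m = 0.89 km

0.89 km


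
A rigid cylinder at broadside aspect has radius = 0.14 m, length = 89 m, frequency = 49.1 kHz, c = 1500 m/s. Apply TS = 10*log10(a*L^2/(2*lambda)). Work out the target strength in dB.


lambda = 1500/49100 = 0.03055 m
TS = 10*log10(0.14*89^2/(2*0.03055)) = 42.59

42.59 dB


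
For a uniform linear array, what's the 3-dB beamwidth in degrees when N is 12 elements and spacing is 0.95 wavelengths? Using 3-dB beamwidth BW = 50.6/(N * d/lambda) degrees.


BW = 50.6 / (12 * 0.95) = 50.6 / 11.4 = 4.44

4.44 deg


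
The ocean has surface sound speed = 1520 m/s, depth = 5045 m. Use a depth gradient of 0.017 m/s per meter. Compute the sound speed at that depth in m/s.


c = 1520 + 0.017 * 5045 = 1605.765

1605.765 m/s


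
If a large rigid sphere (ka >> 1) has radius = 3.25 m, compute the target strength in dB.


4.22 dB


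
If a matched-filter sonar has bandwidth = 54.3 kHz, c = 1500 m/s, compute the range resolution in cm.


1.38 cm


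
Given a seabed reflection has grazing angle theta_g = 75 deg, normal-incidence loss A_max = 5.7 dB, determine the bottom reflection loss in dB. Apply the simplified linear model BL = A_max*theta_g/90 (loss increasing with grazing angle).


4.75 dB


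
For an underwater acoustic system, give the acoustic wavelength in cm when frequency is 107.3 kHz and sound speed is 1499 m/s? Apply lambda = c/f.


lambda = c/f = 1499 / 107300 = 0.014 m = 1.4 cm

1.4 cm


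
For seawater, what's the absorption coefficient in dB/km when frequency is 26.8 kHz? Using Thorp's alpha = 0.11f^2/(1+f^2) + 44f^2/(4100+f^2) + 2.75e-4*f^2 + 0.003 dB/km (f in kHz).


f^2 = 718.24
alpha = 0.11*718.24/(1+718.24) + 44*718.24/(4100+718.24) + 2.75e-4*718.24 + 0.003 = 6.869

6.869 dB/km


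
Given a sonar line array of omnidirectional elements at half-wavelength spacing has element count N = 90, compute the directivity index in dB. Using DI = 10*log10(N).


DI = 10*log10(90) = 19.54

19.54 dB


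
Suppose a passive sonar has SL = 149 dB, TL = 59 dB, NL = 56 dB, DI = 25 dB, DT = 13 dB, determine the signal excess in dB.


SE = SL - TL - NL + DI - DT = 149 - 59 - 56 + 25 - 13 = 46

46 dB


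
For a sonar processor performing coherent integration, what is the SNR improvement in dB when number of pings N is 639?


Gain = 10*log10(639) = 28.06

28.06 dB


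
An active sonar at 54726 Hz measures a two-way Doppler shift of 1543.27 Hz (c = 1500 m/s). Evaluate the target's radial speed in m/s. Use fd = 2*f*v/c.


21.15 m/s


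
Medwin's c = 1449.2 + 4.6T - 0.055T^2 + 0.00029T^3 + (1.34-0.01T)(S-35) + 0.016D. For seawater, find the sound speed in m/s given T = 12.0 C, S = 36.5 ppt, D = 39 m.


1499.44 m/s


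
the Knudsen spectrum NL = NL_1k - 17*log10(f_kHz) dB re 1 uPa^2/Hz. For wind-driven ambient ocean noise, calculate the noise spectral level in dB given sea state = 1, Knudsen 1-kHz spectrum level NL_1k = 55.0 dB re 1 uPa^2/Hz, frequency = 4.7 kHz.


NL = NL_1k - 17*log10(f_kHz) = 55.0 - 17*log10(4.7) = 55.0 - (11.43) = 43.57

43.57 dB


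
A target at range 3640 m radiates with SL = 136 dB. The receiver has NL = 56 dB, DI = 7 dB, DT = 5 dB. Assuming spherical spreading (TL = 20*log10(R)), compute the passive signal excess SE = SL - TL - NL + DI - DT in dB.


10.78 dB


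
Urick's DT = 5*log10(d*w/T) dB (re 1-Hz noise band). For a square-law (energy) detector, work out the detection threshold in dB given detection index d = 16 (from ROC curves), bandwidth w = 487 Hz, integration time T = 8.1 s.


14.92 dB


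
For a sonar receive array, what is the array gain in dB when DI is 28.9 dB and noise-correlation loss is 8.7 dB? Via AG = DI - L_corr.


20.2 dB


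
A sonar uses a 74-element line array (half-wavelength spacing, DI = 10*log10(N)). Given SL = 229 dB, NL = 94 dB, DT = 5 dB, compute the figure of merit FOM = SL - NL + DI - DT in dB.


Step 1: DI = 10*log10(74) = 18.69 dB
Step 2: FOM = SL - NL + DI - DT = 229 - 94 + 18.69 - 5 = 148.69

148.69 dB


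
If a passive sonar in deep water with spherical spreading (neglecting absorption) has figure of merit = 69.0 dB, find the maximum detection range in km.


2.82 km


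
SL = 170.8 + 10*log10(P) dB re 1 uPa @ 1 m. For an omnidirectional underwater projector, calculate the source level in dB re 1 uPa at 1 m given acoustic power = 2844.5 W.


SL = 170.8 + 10*log10(2844.5) = 170.8 + 34.54 = 205.34

205.34 dB


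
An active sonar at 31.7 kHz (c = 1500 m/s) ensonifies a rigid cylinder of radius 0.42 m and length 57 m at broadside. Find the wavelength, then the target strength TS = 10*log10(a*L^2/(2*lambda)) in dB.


Step 1: lambda = c/f = 1500/31700 = 0.04732 m
Step 2: TS = 10*log10(a*L^2/(2*lambda)) = 10*log10(0.42*57^2/(2*0.04732)) = 41.59

41.59 dB


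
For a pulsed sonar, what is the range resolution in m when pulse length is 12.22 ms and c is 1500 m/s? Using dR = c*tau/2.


9.165 m


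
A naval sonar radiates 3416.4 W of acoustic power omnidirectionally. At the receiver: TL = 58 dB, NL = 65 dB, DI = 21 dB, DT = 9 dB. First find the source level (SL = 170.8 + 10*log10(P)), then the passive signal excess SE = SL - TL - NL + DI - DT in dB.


Step 1: SL = 170.8 + 10*log10(3416.4) = 206.14 dB
Step 2: SE = SL - TL - NL + DI - DT = 206.14 - 58 - 65 + 21 - 9 = 95.14

95.14 dB
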